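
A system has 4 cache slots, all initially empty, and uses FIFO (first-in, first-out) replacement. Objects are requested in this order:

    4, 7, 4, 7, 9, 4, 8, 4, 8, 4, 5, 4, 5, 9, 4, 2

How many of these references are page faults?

7

4 → miss, frames [4]
7 → miss, frames [4, 7]
4 → hit
7 → hit
9 → miss, frames [4, 7, 9]
4 → hit
8 → miss, frames [4, 7, 9, 8]
4 → hit
8 → hit
4 → hit
5 → miss, evict 4, frames [7, 9, 8, 5]
4 → miss, evict 7, frames [9, 8, 5, 4]
5 → hit
9 → hit
4 → hit
2 → miss, evict 9, frames [8, 5, 4, 2]
Page faults: 7.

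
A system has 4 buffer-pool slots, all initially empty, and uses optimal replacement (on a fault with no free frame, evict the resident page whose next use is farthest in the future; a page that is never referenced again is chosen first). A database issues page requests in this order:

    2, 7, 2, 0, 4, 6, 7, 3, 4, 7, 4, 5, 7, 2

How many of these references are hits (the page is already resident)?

2 → fault, frames (2)
7 → fault, frames (2 7)
2 → hit
0 → fault, frames (2 7 0)
4 → fault, frames (2 7 0 4)
6 → fault, evict 0, frames (2 7 4 6)
7 → hit
3 → fault, evict 6, frames (2 7 4 3)
4 → hit
7 → hit
4 → hit
5 → fault, evict 3, frames (2 7 4 5)
7 → hit
2 → hit
Hits: 7.

7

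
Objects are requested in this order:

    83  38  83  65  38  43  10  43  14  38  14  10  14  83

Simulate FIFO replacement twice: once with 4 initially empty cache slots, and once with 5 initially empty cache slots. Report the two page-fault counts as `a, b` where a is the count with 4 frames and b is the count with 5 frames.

8, 7

4 frames: F F . F . F F . F F . . . F → 8 faults.
5 frames: F F . F . F F . F . . . . F → 7 faults.
7 < 8: adding a frame reduced faults, as is typical.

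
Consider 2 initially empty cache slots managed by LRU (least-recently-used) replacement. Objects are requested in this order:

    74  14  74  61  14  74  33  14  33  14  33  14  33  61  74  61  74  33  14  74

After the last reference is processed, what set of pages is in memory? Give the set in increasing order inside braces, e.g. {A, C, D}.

74: fault, frames (74)
14: fault, frames (74 14)
74: hit
61: fault, evict 14, frames (74 61)
14: fault, evict 74, frames (61 14)
74: fault, evict 61, frames (14 74)
33: fault, evict 14, frames (74 33)
14: fault, evict 74, frames (33 14)
33: hit
14: hit
33: hit
14: hit
33: hit
61: fault, evict 14, frames (33 61)
74: fault, evict 33, frames (61 74)
61: hit
74: hit
33: fault, evict 61, frames (74 33)
14: fault, evict 74, frames (33 14)
74: fault, evict 33, frames (14 74)

{14, 74}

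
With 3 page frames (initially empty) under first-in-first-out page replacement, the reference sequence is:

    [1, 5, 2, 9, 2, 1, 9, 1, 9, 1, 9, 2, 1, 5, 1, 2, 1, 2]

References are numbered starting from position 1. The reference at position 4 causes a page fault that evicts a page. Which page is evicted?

pos 1: 1 -> fault, frames (1)
pos 2: 5 -> fault, frames (1 5)
pos 3: 2 -> fault, frames (1 5 2)
pos 4: 9 -> fault, evict 1, frames (5 2 9)
At position 4, page 1 is evicted.

1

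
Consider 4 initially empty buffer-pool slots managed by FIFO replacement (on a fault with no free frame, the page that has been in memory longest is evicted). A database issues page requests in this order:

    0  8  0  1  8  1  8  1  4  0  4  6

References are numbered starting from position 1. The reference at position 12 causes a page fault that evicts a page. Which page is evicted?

0

pos 1: 0 -> fault, frames {0}
pos 2: 8 -> fault, frames {0,8}
pos 3: 0 -> hit
pos 4: 1 -> fault, frames {0,8,1}
pos 5: 8 -> hit
pos 6: 1 -> hit
pos 7: 8 -> hit
pos 8: 1 -> hit
pos 9: 4 -> fault, frames {0,8,1,4}
pos 10: 0 -> hit
pos 11: 4 -> hit
pos 12: 6 -> fault, evict 0, frames {8,1,4,6}
At position 12, page 0 is evicted.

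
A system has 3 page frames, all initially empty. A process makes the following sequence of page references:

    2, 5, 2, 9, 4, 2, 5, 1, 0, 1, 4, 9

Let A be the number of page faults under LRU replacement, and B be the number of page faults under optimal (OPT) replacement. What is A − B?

Under LRU: F F . F F . F F F . F F → 9 faults.
Under OPT: F F . F F . . F F . . F → 7 faults.
A − B = 9 − 7 = 2.

2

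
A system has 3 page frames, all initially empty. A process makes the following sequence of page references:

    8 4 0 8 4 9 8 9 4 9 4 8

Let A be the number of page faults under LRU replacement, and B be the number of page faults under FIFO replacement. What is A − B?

Under LRU: F F F . . F . . . . . . → 4 faults.
Under FIFO: F F F . . F F . F . . . → 6 faults.
A − B = 4 − 6 = -2.

-2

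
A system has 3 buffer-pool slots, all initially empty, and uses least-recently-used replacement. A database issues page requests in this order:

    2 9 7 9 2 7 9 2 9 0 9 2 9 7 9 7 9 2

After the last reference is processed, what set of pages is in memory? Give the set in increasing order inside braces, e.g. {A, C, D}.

2 → fault, frames [2]
9 → fault, frames [2, 9]
7 → fault, frames [2, 9, 7]
9 → hit
2 → hit
7 → hit
9 → hit
2 → hit
9 → hit
0 → fault, evict 7, frames [2, 9, 0]
9 → hit
2 → hit
9 → hit
7 → fault, evict 0, frames [2, 9, 7]
9 → hit
7 → hit
9 → hit
2 → hit

{2, 7, 9}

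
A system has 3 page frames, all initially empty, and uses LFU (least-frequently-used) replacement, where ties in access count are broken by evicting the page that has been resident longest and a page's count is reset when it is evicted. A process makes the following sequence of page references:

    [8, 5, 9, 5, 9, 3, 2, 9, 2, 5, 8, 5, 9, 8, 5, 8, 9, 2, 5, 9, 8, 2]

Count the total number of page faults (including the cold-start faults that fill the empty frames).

8 → fault, frames {8}
5 → fault, frames {8,5}
9 → fault, frames {8,5,9}
5 → hit
9 → hit
3 → fault, evict 8, frames {5,9,3}
2 → fault, evict 3, frames {5,9,2}
9 → hit
2 → hit
5 → hit
8 → fault, evict 2, frames {5,9,8}
5 → hit
9 → hit
8 → hit
5 → hit
8 → hit
9 → hit
2 → fault, evict 8, frames {5,9,2}
5 → hit
9 → hit
8 → fault, evict 2, frames {5,9,8}
2 → fault, evict 8, frames {5,9,2}
Page faults: 9.

9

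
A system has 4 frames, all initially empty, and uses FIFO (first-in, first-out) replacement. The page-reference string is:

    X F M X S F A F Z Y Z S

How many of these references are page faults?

X: miss, frames (X)
F: miss, frames (X F)
M: miss, frames (X F M)
X: hit
S: miss, frames (X F M S)
F: hit
A: miss, evict X, frames (F M S A)
F: hit
Z: miss, evict F, frames (M S A Z)
Y: miss, evict M, frames (S A Z Y)
Z: hit
S: hit
Page faults: 7.

7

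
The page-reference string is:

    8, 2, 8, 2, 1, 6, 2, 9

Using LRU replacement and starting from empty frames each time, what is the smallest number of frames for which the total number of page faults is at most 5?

f=1: 8 faults
f=2: 6 faults
f=3: 5 faults
f=4: 5 faults
f=5: 5 faults
Smallest f with faults ≤ 5 is 3.

3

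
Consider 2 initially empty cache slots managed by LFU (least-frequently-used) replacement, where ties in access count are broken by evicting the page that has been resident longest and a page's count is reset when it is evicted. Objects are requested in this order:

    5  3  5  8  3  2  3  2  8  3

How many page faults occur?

9

5 → miss, frames {5}
3 → miss, frames {5,3}
5 → hit
8 → miss, evict 3, frames {5,8}
3 → miss, evict 8, frames {5,3}
2 → miss, evict 3, frames {5,2}
3 → miss, evict 2, frames {5,3}
2 → miss, evict 3, frames {5,2}
8 → miss, evict 2, frames {5,8}
3 → miss, evict 8, frames {5,3}
Page faults: 9.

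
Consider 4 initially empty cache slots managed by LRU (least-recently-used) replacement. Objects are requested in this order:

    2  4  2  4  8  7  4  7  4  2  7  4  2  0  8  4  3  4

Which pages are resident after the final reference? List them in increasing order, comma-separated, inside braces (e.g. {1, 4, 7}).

2 → miss, frames (2)
4 → miss, frames (2 4)
2 → hit
4 → hit
8 → miss, frames (2 4 8)
7 → miss, frames (2 4 8 7)
4 → hit
7 → hit
4 → hit
2 → hit
7 → hit
4 → hit
2 → hit
0 → miss, evict 8, frames (7 4 2 0)
8 → miss, evict 7, frames (4 2 0 8)
4 → hit
3 → miss, evict 2, frames (0 8 4 3)
4 → hit

{0, 3, 4, 8}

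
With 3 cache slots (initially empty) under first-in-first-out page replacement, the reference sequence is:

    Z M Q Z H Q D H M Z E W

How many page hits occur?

3

Z: miss, frames [Z]
M: miss, frames [Z, M]
Q: miss, frames [Z, M, Q]
Z: hit
H: miss, evict Z, frames [M, Q, H]
Q: hit
D: miss, evict M, frames [Q, H, D]
H: hit
M: miss, evict Q, frames [H, D, M]
Z: miss, evict H, frames [D, M, Z]
E: miss, evict D, frames [M, Z, E]
W: miss, evict M, frames [Z, E, W]
Hits: 3.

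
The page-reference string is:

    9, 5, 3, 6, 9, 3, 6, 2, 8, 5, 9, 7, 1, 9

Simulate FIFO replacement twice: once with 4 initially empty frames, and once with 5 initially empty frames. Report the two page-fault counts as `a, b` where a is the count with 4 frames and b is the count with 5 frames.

4 frames: F F F F . . . F F F F F F . → 10 faults.
5 frames: F F F F . . . F F . F F F . → 9 faults.
9 < 10: adding a frame reduced faults, as is typical.

10, 9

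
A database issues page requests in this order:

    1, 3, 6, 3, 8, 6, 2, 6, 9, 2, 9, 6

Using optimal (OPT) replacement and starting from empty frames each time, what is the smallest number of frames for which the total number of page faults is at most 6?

f=1: 12 faults
f=2: 7 faults
f=3: 6 faults
f=4: 6 faults
f=5: 6 faults
f=6: 6 faults
Smallest f with faults ≤ 6 is 3.

3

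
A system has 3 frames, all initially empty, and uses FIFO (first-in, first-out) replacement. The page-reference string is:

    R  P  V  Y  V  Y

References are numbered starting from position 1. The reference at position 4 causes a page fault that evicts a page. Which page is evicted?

R

pos 1: R: miss, frames [R]
pos 2: P: miss, frames [R, P]
pos 3: V: miss, frames [R, P, V]
pos 4: Y: miss, evict R, frames [P, V, Y]
At position 4, page R is evicted.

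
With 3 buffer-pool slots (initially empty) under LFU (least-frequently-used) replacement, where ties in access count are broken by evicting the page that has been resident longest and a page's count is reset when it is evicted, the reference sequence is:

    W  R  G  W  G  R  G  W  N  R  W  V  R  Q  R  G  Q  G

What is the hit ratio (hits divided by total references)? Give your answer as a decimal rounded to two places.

W -> fault, frames {W}
R -> fault, frames {W,R}
G -> fault, frames {W,R,G}
W -> hit
G -> hit
R -> hit
G -> hit
W -> hit
N -> fault, evict R, frames {W,G,N}
R -> fault, evict N, frames {W,G,R}
W -> hit
V -> fault, evict R, frames {W,G,V}
R -> fault, evict V, frames {W,G,R}
Q -> fault, evict R, frames {W,G,Q}
R -> fault, evict Q, frames {W,G,R}
G -> hit
Q -> fault, evict R, frames {W,G,Q}
G -> hit
Hits: 8 of 18 references → 8/18 = 0.4444.

0.44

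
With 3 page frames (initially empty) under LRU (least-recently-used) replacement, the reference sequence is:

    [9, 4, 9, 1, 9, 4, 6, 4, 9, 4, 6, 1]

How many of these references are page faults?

9 -> miss, frames (9)
4 -> miss, frames (9 4)
9 -> hit
1 -> miss, frames (4 9 1)
9 -> hit
4 -> hit
6 -> miss, evict 1, frames (9 4 6)
4 -> hit
9 -> hit
4 -> hit
6 -> hit
1 -> miss, evict 9, frames (4 6 1)
Page faults: 5.

5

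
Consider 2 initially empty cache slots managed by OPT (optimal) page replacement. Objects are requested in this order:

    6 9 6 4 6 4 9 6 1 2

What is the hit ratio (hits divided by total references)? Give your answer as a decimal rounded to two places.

0.40

6: fault, frames [6]
9: fault, frames [6, 9]
6: hit
4: fault, evict 9, frames [6, 4]
6: hit
4: hit
9: fault, evict 4, frames [6, 9]
6: hit
1: fault, evict 9, frames [6, 1]
2: fault, evict 1, frames [6, 2]
Hits: 4 of 10 references → 4/10 = 0.4000.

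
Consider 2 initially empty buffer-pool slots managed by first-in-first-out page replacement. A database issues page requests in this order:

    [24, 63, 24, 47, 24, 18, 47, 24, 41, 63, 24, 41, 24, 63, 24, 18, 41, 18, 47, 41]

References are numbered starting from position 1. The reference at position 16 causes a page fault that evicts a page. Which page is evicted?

63

pos 1: 24: miss, frames {24}
pos 2: 63: miss, frames {24,63}
pos 3: 24: hit
pos 4: 47: miss, evict 24, frames {63,47}
pos 5: 24: miss, evict 63, frames {47,24}
pos 6: 18: miss, evict 47, frames {24,18}
pos 7: 47: miss, evict 24, frames {18,47}
pos 8: 24: miss, evict 18, frames {47,24}
pos 9: 41: miss, evict 47, frames {24,41}
pos 10: 63: miss, evict 24, frames {41,63}
pos 11: 24: miss, evict 41, frames {63,24}
pos 12: 41: miss, evict 63, frames {24,41}
pos 13: 24: hit
pos 14: 63: miss, evict 24, frames {41,63}
pos 15: 24: miss, evict 41, frames {63,24}
pos 16: 18: miss, evict 63, frames {24,18}
At position 16, page 63 is evicted.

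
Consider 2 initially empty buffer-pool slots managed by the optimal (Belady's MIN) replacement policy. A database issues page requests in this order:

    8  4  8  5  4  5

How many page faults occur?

3

8 -> fault, frames [8]
4 -> fault, frames [8, 4]
8 -> hit
5 -> fault, evict 8, frames [4, 5]
4 -> hit
5 -> hit
Page faults: 3.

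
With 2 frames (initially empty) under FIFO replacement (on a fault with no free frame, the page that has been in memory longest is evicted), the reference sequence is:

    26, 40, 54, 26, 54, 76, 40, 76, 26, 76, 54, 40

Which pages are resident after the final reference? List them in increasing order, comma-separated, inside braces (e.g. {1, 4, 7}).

26: miss, frames {26}
40: miss, frames {26,40}
54: miss, evict 26, frames {40,54}
26: miss, evict 40, frames {54,26}
54: hit
76: miss, evict 54, frames {26,76}
40: miss, evict 26, frames {76,40}
76: hit
26: miss, evict 76, frames {40,26}
76: miss, evict 40, frames {26,76}
54: miss, evict 26, frames {76,54}
40: miss, evict 76, frames {54,40}

{40, 54}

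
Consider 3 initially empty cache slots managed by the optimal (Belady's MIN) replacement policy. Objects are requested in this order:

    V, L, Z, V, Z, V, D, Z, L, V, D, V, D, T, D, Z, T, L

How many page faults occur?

7

V: miss, frames (V)
L: miss, frames (V L)
Z: miss, frames (V L Z)
V: hit
Z: hit
V: hit
D: miss, evict V, frames (L Z D)
Z: hit
L: hit
V: miss, evict L, frames (Z D V)
D: hit
V: hit
D: hit
T: miss, evict V, frames (Z D T)
D: hit
Z: hit
T: hit
L: miss, evict T, frames (Z D L)
Page faults: 7.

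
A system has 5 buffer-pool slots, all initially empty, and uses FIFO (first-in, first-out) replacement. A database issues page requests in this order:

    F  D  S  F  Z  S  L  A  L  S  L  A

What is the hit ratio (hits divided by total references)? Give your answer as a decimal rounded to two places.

F: miss, frames [F]
D: miss, frames [F, D]
S: miss, frames [F, D, S]
F: hit
Z: miss, frames [F, D, S, Z]
S: hit
L: miss, frames [F, D, S, Z, L]
A: miss, evict F, frames [D, S, Z, L, A]
L: hit
S: hit
L: hit
A: hit
Hits: 6 of 12 references → 6/12 = 0.5000.

0.50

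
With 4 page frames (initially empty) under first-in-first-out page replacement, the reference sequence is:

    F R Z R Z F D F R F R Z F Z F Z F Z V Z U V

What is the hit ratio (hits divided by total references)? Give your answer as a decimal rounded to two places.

F -> fault, frames {F}
R -> fault, frames {F,R}
Z -> fault, frames {F,R,Z}
R -> hit
Z -> hit
F -> hit
D -> fault, frames {F,R,Z,D}
F -> hit
R -> hit
F -> hit
R -> hit
Z -> hit
F -> hit
Z -> hit
F -> hit
Z -> hit
F -> hit
Z -> hit
V -> fault, evict F, frames {R,Z,D,V}
Z -> hit
U -> fault, evict R, frames {Z,D,V,U}
V -> hit
Hits: 16 of 22 references → 16/22 = 0.7273.

0.73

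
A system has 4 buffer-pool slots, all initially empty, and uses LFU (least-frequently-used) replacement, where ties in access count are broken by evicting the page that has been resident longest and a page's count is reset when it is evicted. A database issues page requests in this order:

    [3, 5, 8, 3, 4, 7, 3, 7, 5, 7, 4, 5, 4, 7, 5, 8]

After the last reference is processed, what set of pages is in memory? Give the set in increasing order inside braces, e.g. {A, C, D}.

{4, 5, 7, 8}

3 → fault, frames {3}
5 → fault, frames {3,5}
8 → fault, frames {3,5,8}
3 → hit
4 → fault, frames {3,5,8,4}
7 → fault, evict 5, frames {3,8,4,7}
3 → hit
7 → hit
5 → fault, evict 8, frames {3,4,7,5}
7 → hit
4 → hit
5 → hit
4 → hit
7 → hit
5 → hit
8 → fault, evict 3, frames {4,7,5,8}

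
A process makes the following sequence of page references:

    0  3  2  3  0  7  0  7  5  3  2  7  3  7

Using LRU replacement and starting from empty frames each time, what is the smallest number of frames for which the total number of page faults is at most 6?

f=1: 14 faults
f=2: 10 faults
f=3: 8 faults
f=4: 6 faults
f=5: 5 faults
Smallest f with faults ≤ 6 is 4.

4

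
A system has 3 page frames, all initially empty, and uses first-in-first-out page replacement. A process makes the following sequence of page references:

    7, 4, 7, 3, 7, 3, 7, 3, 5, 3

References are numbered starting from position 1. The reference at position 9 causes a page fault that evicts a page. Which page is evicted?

7

pos 1: 7 -> fault, frames [7]
pos 2: 4 -> fault, frames [7, 4]
pos 3: 7 -> hit
pos 4: 3 -> fault, frames [7, 4, 3]
pos 5: 7 -> hit
pos 6: 3 -> hit
pos 7: 7 -> hit
pos 8: 3 -> hit
pos 9: 5 -> fault, evict 7, frames [4, 3, 5]
At position 9, page 7 is evicted.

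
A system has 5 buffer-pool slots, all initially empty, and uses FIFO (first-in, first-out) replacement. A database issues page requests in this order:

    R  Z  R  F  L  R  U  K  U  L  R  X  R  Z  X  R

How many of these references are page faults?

9

R → miss, frames (R)
Z → miss, frames (R Z)
R → hit
F → miss, frames (R Z F)
L → miss, frames (R Z F L)
R → hit
U → miss, frames (R Z F L U)
K → miss, evict R, frames (Z F L U K)
U → hit
L → hit
R → miss, evict Z, frames (F L U K R)
X → miss, evict F, frames (L U K R X)
R → hit
Z → miss, evict L, frames (U K R X Z)
X → hit
R → hit
Page faults: 9.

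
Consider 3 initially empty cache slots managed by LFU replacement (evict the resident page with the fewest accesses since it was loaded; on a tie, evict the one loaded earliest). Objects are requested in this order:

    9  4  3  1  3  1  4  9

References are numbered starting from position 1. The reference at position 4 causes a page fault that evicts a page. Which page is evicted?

pos 1: 9: miss, frames (9)
pos 2: 4: miss, frames (9 4)
pos 3: 3: miss, frames (9 4 3)
pos 4: 1: miss, evict 9, frames (4 3 1)
At position 4, page 9 is evicted.

9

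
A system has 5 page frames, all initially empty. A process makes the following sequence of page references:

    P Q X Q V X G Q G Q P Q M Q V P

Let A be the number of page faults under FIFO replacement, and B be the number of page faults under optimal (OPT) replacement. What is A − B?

Under FIFO: F F F . F . F . . . . . F . . F → 7 faults.
Under OPT: F F F . F . F . . . . . F . . . → 6 faults.
A − B = 7 − 6 = 1.

1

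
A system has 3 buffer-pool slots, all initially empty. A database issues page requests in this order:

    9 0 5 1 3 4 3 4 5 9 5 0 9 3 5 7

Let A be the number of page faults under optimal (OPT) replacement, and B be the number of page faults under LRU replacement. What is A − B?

-2

Under OPT: F F F F F F . . . F . F . . F F → 10 faults.
Under LRU: F F F F F F . . F F . F . F F F → 12 faults.
A − B = 10 − 12 = -2.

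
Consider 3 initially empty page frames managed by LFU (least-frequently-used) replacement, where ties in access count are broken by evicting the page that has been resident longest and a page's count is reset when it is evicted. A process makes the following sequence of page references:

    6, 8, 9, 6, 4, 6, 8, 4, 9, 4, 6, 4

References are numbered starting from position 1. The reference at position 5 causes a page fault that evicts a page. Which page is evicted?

pos 1: 6 -> fault, frames (6)
pos 2: 8 -> fault, frames (6 8)
pos 3: 9 -> fault, frames (6 8 9)
pos 4: 6 -> hit
pos 5: 4 -> fault, evict 8, frames (6 9 4)
At position 5, page 8 is evicted.

8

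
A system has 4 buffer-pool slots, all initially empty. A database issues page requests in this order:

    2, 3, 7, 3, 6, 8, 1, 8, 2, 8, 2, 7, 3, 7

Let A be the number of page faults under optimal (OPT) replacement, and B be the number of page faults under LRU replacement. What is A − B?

-2

Under OPT: F F F . F F F . . . . . F . → 7 faults.
Under LRU: F F F . F F F . F . . F F . → 9 faults.
A − B = 7 − 9 = -2.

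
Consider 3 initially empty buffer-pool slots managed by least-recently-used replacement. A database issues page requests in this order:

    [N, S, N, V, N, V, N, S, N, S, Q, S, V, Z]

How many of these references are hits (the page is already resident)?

8

N: fault, frames {N}
S: fault, frames {N,S}
N: hit
V: fault, frames {S,N,V}
N: hit
V: hit
N: hit
S: hit
N: hit
S: hit
Q: fault, evict V, frames {N,S,Q}
S: hit
V: fault, evict N, frames {Q,S,V}
Z: fault, evict Q, frames {S,V,Z}
Hits: 8.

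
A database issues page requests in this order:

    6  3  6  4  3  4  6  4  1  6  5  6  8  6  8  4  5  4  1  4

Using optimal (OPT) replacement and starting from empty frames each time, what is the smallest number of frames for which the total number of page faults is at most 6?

f=1: 20 faults
f=2: 10 faults
f=3: 8 faults
f=4: 7 faults
f=5: 6 faults
f=6: 6 faults
Smallest f with faults ≤ 6 is 5.

5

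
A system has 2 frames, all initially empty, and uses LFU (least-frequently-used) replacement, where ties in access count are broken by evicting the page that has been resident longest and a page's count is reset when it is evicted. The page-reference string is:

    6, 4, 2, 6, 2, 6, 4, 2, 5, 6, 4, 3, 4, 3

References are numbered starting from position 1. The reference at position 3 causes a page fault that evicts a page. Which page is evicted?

6

pos 1: 6 → fault, frames {6}
pos 2: 4 → fault, frames {6,4}
pos 3: 2 → fault, evict 6, frames {4,2}
At position 3, page 6 is evicted.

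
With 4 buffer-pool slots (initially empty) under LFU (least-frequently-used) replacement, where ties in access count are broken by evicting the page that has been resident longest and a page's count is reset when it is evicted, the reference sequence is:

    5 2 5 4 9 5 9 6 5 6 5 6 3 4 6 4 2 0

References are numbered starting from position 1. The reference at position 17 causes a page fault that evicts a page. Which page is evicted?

9

pos 1: 5: fault, frames [5]
pos 2: 2: fault, frames [5, 2]
pos 3: 5: hit
pos 4: 4: fault, frames [5, 2, 4]
pos 5: 9: fault, frames [5, 2, 4, 9]
pos 6: 5: hit
pos 7: 9: hit
pos 8: 6: fault, evict 2, frames [5, 4, 9, 6]
pos 9: 5: hit
pos 10: 6: hit
pos 11: 5: hit
pos 12: 6: hit
pos 13: 3: fault, evict 4, frames [5, 9, 6, 3]
pos 14: 4: fault, evict 3, frames [5, 9, 6, 4]
pos 15: 6: hit
pos 16: 4: hit
pos 17: 2: fault, evict 9, frames [5, 6, 4, 2]
At position 17, page 9 is evicted.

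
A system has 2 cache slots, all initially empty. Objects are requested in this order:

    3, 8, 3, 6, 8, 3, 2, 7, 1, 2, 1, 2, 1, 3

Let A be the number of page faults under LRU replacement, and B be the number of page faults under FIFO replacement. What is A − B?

1

Under LRU: F F . F F F F F F F . . . F → 10 faults.
Under FIFO: F F . F . F F F F F . . . F → 9 faults.
A − B = 10 − 9 = 1.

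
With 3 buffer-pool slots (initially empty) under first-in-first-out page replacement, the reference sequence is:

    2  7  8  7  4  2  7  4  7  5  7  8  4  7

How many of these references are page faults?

2 -> fault, frames [2]
7 -> fault, frames [2, 7]
8 -> fault, frames [2, 7, 8]
7 -> hit
4 -> fault, evict 2, frames [7, 8, 4]
2 -> fault, evict 7, frames [8, 4, 2]
7 -> fault, evict 8, frames [4, 2, 7]
4 -> hit
7 -> hit
5 -> fault, evict 4, frames [2, 7, 5]
7 -> hit
8 -> fault, evict 2, frames [7, 5, 8]
4 -> fault, evict 7, frames [5, 8, 4]
7 -> fault, evict 5, frames [8, 4, 7]
Page faults: 10.

10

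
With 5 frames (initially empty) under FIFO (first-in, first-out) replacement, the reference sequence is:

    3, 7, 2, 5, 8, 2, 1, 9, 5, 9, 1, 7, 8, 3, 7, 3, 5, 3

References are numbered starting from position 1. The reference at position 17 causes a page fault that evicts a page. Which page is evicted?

8

pos 1: 3: fault, frames (3)
pos 2: 7: fault, frames (3 7)
pos 3: 2: fault, frames (3 7 2)
pos 4: 5: fault, frames (3 7 2 5)
pos 5: 8: fault, frames (3 7 2 5 8)
pos 6: 2: hit
pos 7: 1: fault, evict 3, frames (7 2 5 8 1)
pos 8: 9: fault, evict 7, frames (2 5 8 1 9)
pos 9: 5: hit
pos 10: 9: hit
pos 11: 1: hit
pos 12: 7: fault, evict 2, frames (5 8 1 9 7)
pos 13: 8: hit
pos 14: 3: fault, evict 5, frames (8 1 9 7 3)
pos 15: 7: hit
pos 16: 3: hit
pos 17: 5: fault, evict 8, frames (1 9 7 3 5)
At position 17, page 8 is evicted.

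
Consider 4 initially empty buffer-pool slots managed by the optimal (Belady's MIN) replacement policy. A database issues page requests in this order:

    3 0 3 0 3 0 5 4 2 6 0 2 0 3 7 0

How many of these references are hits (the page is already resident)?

3 → fault, frames {3}
0 → fault, frames {3,0}
3 → hit
0 → hit
3 → hit
0 → hit
5 → fault, frames {3,0,5}
4 → fault, frames {3,0,5,4}
2 → fault, evict 4, frames {3,0,5,2}
6 → fault, evict 5, frames {3,0,2,6}
0 → hit
2 → hit
0 → hit
3 → hit
7 → fault, evict 6, frames {3,0,2,7}
0 → hit
Hits: 9.

9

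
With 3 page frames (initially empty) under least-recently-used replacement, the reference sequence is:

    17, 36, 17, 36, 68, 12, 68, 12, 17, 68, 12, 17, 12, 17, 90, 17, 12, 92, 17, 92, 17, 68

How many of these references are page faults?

8

17 -> miss, frames {17}
36 -> miss, frames {17,36}
17 -> hit
36 -> hit
68 -> miss, frames {17,36,68}
12 -> miss, evict 17, frames {36,68,12}
68 -> hit
12 -> hit
17 -> miss, evict 36, frames {68,12,17}
68 -> hit
12 -> hit
17 -> hit
12 -> hit
17 -> hit
90 -> miss, evict 68, frames {12,17,90}
17 -> hit
12 -> hit
92 -> miss, evict 90, frames {17,12,92}
17 -> hit
92 -> hit
17 -> hit
68 -> miss, evict 12, frames {92,17,68}
Page faults: 8.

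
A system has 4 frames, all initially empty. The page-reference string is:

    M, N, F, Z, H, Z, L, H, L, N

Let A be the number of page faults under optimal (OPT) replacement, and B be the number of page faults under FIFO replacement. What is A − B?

Under OPT: F F F F F . F . . . → 6 faults.
Under FIFO: F F F F F . F . . F → 7 faults.
A − B = 6 − 7 = -1.

-1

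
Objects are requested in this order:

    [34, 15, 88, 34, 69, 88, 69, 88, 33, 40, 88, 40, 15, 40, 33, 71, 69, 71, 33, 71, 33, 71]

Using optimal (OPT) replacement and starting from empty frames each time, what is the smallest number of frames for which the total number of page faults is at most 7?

f=1: 22 faults
f=2: 11 faults
f=3: 9 faults
f=4: 8 faults
f=5: 7 faults
f=6: 7 faults
f=7: 7 faults
Smallest f with faults ≤ 7 is 5.

5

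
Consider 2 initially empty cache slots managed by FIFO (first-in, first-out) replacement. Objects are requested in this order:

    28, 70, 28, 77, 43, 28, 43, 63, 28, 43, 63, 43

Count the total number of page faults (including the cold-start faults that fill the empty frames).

28: fault, frames (28)
70: fault, frames (28 70)
28: hit
77: fault, evict 28, frames (70 77)
43: fault, evict 70, frames (77 43)
28: fault, evict 77, frames (43 28)
43: hit
63: fault, evict 43, frames (28 63)
28: hit
43: fault, evict 28, frames (63 43)
63: hit
43: hit
Page faults: 7.

7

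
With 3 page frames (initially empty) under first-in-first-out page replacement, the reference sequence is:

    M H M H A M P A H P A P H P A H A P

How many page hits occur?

M: fault, frames [M]
H: fault, frames [M, H]
M: hit
H: hit
A: fault, frames [M, H, A]
M: hit
P: fault, evict M, frames [H, A, P]
A: hit
H: hit
P: hit
A: hit
P: hit
H: hit
P: hit
A: hit
H: hit
A: hit
P: hit
Hits: 14.

14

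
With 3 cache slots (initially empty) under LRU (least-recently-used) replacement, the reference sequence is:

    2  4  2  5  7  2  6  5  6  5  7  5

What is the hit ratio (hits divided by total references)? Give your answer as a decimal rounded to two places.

0.42

2 → miss, frames {2}
4 → miss, frames {2,4}
2 → hit
5 → miss, frames {4,2,5}
7 → miss, evict 4, frames {2,5,7}
2 → hit
6 → miss, evict 5, frames {7,2,6}
5 → miss, evict 7, frames {2,6,5}
6 → hit
5 → hit
7 → miss, evict 2, frames {6,5,7}
5 → hit
Hits: 5 of 12 references → 5/12 = 0.4167.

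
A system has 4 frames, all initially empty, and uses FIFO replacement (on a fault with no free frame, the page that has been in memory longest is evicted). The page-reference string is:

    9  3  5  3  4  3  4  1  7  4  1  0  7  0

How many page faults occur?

7

9: miss, frames (9)
3: miss, frames (9 3)
5: miss, frames (9 3 5)
3: hit
4: miss, frames (9 3 5 4)
3: hit
4: hit
1: miss, evict 9, frames (3 5 4 1)
7: miss, evict 3, frames (5 4 1 7)
4: hit
1: hit
0: miss, evict 5, frames (4 1 7 0)
7: hit
0: hit
Page faults: 7.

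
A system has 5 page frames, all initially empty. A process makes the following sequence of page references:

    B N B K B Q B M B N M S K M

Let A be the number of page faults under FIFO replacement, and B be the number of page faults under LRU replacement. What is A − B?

-1

Under FIFO: F F . F . F . F . . . F . . → 6 faults.
Under LRU: F F . F . F . F . . . F F . → 7 faults.
A − B = 6 − 7 = -1.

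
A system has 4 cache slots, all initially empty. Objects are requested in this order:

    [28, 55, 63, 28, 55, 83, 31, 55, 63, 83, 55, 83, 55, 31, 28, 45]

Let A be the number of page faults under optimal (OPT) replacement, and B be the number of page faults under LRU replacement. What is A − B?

Under OPT: F F F . . F F . . . . . . . F F → 7 faults.
Under LRU: F F F . . F F . F . . . . . F F → 8 faults.
A − B = 7 − 8 = -1.

-1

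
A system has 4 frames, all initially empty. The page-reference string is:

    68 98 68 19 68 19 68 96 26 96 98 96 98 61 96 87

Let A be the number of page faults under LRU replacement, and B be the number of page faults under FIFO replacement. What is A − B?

1

Under LRU: F F . F . . . F F . F . . F . F → 8 faults.
Under FIFO: F F . F . . . F F . . . . F . F → 7 faults.
A − B = 8 − 7 = 1.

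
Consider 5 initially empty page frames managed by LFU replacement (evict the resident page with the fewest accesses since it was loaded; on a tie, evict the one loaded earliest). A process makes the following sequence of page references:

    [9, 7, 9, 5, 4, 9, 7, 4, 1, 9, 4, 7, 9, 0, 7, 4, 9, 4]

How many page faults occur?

9 → fault, frames [9]
7 → fault, frames [9, 7]
9 → hit
5 → fault, frames [9, 7, 5]
4 → fault, frames [9, 7, 5, 4]
9 → hit
7 → hit
4 → hit
1 → fault, frames [9, 7, 5, 4, 1]
9 → hit
4 → hit
7 → hit
9 → hit
0 → fault, evict 5, frames [9, 7, 4, 1, 0]
7 → hit
4 → hit
9 → hit
4 → hit
Page faults: 6.

6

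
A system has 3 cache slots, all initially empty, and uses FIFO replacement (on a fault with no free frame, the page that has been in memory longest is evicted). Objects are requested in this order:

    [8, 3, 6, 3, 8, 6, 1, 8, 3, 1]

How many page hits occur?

4

8 -> miss, frames [8]
3 -> miss, frames [8, 3]
6 -> miss, frames [8, 3, 6]
3 -> hit
8 -> hit
6 -> hit
1 -> miss, evict 8, frames [3, 6, 1]
8 -> miss, evict 3, frames [6, 1, 8]
3 -> miss, evict 6, frames [1, 8, 3]
1 -> hit
Hits: 4.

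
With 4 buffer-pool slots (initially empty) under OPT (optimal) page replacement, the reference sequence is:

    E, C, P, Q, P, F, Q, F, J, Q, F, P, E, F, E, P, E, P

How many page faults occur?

7

E: fault, frames (E)
C: fault, frames (E C)
P: fault, frames (E C P)
Q: fault, frames (E C P Q)
P: hit
F: fault, evict C, frames (E P Q F)
Q: hit
F: hit
J: fault, evict E, frames (P Q F J)
Q: hit
F: hit
P: hit
E: fault, evict J, frames (P Q F E)
F: hit
E: hit
P: hit
E: hit
P: hit
Page faults: 7.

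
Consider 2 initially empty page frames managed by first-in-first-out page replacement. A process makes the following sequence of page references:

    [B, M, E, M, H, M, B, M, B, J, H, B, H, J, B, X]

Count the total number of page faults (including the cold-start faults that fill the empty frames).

11

B: miss, frames (B)
M: miss, frames (B M)
E: miss, evict B, frames (M E)
M: hit
H: miss, evict M, frames (E H)
M: miss, evict E, frames (H M)
B: miss, evict H, frames (M B)
M: hit
B: hit
J: miss, evict M, frames (B J)
H: miss, evict B, frames (J H)
B: miss, evict J, frames (H B)
H: hit
J: miss, evict H, frames (B J)
B: hit
X: miss, evict B, frames (J X)
Page faults: 11.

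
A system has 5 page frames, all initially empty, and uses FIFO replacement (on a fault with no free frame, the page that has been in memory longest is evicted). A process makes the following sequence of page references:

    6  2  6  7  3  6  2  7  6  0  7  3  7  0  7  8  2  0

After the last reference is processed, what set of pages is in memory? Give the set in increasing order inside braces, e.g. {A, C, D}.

6 → miss, frames [6]
2 → miss, frames [6, 2]
6 → hit
7 → miss, frames [6, 2, 7]
3 → miss, frames [6, 2, 7, 3]
6 → hit
2 → hit
7 → hit
6 → hit
0 → miss, frames [6, 2, 7, 3, 0]
7 → hit
3 → hit
7 → hit
0 → hit
7 → hit
8 → miss, evict 6, frames [2, 7, 3, 0, 8]
2 → hit
0 → hit

{0, 2, 3, 7, 8}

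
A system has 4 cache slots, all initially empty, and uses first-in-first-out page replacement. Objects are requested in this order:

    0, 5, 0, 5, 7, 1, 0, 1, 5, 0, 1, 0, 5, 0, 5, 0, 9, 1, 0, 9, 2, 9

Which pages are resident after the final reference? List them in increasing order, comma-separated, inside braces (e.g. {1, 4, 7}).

0 -> fault, frames (0)
5 -> fault, frames (0 5)
0 -> hit
5 -> hit
7 -> fault, frames (0 5 7)
1 -> fault, frames (0 5 7 1)
0 -> hit
1 -> hit
5 -> hit
0 -> hit
1 -> hit
0 -> hit
5 -> hit
0 -> hit
5 -> hit
0 -> hit
9 -> fault, evict 0, frames (5 7 1 9)
1 -> hit
0 -> fault, evict 5, frames (7 1 9 0)
9 -> hit
2 -> fault, evict 7, frames (1 9 0 2)
9 -> hit

{0, 1, 2, 9}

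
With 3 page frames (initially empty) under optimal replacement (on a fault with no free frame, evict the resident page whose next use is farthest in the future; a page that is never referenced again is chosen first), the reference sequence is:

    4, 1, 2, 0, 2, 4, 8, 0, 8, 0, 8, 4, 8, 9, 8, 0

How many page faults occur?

6

4 -> miss, frames (4)
1 -> miss, frames (4 1)
2 -> miss, frames (4 1 2)
0 -> miss, evict 1, frames (4 2 0)
2 -> hit
4 -> hit
8 -> miss, evict 2, frames (4 0 8)
0 -> hit
8 -> hit
0 -> hit
8 -> hit
4 -> hit
8 -> hit
9 -> miss, evict 4, frames (0 8 9)
8 -> hit
0 -> hit
Page faults: 6.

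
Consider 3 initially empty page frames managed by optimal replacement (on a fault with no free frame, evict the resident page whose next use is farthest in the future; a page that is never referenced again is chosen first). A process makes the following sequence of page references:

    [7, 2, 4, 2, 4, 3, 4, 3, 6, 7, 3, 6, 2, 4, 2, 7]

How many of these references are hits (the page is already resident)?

7 -> fault, frames (7)
2 -> fault, frames (7 2)
4 -> fault, frames (7 2 4)
2 -> hit
4 -> hit
3 -> fault, evict 2, frames (7 4 3)
4 -> hit
3 -> hit
6 -> fault, evict 4, frames (7 3 6)
7 -> hit
3 -> hit
6 -> hit
2 -> fault, evict 6, frames (7 3 2)
4 -> fault, evict 3, frames (7 2 4)
2 -> hit
7 -> hit
Hits: 9.

9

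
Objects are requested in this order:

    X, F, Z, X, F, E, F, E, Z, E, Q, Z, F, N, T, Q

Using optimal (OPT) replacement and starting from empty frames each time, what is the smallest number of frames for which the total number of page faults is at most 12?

2

f=1: 16 faults
f=2: 10 faults
f=3: 7 faults
f=4: 7 faults
f=5: 7 faults
f=6: 7 faults
f=7: 7 faults
Smallest f with faults ≤ 12 is 2.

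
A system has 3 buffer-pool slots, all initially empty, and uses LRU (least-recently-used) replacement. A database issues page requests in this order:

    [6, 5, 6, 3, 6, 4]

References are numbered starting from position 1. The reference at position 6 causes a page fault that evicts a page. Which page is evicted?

5

pos 1: 6: fault, frames [6]
pos 2: 5: fault, frames [6, 5]
pos 3: 6: hit
pos 4: 3: fault, frames [5, 6, 3]
pos 5: 6: hit
pos 6: 4: fault, evict 5, frames [3, 6, 4]
At position 6, page 5 is evicted.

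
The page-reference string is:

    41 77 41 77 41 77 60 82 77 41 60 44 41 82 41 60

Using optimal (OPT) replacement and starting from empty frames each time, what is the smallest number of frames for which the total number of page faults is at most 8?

f=1: 16 faults
f=2: 9 faults
f=3: 7 faults
f=4: 5 faults
f=5: 5 faults
Smallest f with faults ≤ 8 is 3.

3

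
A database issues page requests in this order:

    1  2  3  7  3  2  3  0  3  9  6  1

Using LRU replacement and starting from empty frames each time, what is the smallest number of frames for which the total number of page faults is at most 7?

f=1: 12 faults
f=2: 9 faults
f=3: 8 faults
f=4: 8 faults
f=5: 8 faults
f=6: 8 faults
f=7: 7 faults
Smallest f with faults ≤ 7 is 7.

7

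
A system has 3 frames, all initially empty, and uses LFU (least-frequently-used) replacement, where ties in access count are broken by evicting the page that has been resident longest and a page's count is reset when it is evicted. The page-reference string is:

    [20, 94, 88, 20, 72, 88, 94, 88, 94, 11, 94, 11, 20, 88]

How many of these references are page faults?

20 → fault, frames [20]
94 → fault, frames [20, 94]
88 → fault, frames [20, 94, 88]
20 → hit
72 → fault, evict 94, frames [20, 88, 72]
88 → hit
94 → fault, evict 72, frames [20, 88, 94]
88 → hit
94 → hit
11 → fault, evict 20, frames [88, 94, 11]
94 → hit
11 → hit
20 → fault, evict 11, frames [88, 94, 20]
88 → hit
Page faults: 7.

7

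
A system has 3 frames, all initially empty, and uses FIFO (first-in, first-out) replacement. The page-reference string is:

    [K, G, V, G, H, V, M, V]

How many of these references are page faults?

K -> fault, frames (K)
G -> fault, frames (K G)
V -> fault, frames (K G V)
G -> hit
H -> fault, evict K, frames (G V H)
V -> hit
M -> fault, evict G, frames (V H M)
V -> hit
Page faults: 5.

5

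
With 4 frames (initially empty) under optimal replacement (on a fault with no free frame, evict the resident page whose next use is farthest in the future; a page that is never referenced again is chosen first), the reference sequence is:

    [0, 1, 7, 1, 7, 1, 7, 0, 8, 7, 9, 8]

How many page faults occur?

5

0 → miss, frames (0)
1 → miss, frames (0 1)
7 → miss, frames (0 1 7)
1 → hit
7 → hit
1 → hit
7 → hit
0 → hit
8 → miss, frames (0 1 7 8)
7 → hit
9 → miss, evict 7, frames (0 1 8 9)
8 → hit
Page faults: 5.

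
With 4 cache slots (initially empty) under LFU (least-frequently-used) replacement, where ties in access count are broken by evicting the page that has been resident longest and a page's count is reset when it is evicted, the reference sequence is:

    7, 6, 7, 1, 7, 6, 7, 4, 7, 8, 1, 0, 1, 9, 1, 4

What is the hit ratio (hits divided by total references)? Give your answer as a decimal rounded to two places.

7 -> miss, frames [7]
6 -> miss, frames [7, 6]
7 -> hit
1 -> miss, frames [7, 6, 1]
7 -> hit
6 -> hit
7 -> hit
4 -> miss, frames [7, 6, 1, 4]
7 -> hit
8 -> miss, evict 1, frames [7, 6, 4, 8]
1 -> miss, evict 4, frames [7, 6, 8, 1]
0 -> miss, evict 8, frames [7, 6, 1, 0]
1 -> hit
9 -> miss, evict 0, frames [7, 6, 1, 9]
1 -> hit
4 -> miss, evict 9, frames [7, 6, 1, 4]
Hits: 7 of 16 references → 7/16 = 0.4375.

0.44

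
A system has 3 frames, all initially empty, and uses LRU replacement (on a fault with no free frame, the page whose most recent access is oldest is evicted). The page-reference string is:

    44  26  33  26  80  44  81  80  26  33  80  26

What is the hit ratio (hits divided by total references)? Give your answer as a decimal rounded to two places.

44: miss, frames [44]
26: miss, frames [44, 26]
33: miss, frames [44, 26, 33]
26: hit
80: miss, evict 44, frames [33, 26, 80]
44: miss, evict 33, frames [26, 80, 44]
81: miss, evict 26, frames [80, 44, 81]
80: hit
26: miss, evict 44, frames [81, 80, 26]
33: miss, evict 81, frames [80, 26, 33]
80: hit
26: hit
Hits: 4 of 12 references → 4/12 = 0.3333.

0.33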